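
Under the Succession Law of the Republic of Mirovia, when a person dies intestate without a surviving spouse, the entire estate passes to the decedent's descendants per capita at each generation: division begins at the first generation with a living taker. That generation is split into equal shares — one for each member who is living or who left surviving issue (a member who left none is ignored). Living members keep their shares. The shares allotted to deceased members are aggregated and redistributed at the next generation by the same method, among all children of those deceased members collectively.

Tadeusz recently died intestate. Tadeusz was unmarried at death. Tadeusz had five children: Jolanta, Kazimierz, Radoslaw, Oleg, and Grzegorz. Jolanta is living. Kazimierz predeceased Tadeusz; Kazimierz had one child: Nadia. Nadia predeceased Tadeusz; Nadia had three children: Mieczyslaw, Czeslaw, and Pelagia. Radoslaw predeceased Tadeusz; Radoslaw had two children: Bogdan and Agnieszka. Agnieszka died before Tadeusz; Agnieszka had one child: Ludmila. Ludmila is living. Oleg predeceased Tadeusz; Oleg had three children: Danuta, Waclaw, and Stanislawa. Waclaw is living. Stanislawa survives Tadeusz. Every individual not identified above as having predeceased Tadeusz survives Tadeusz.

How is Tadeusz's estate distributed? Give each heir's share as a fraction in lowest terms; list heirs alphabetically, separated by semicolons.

There is no surviving spouse, so the entire estate passes to Tadeusz's descendants per capita at each generation.
At generation 1 (Jolanta, Kazimierz, Radoslaw, Oleg, Grzegorz) there are 5 shares of (1)/5 = 1/5 each.
Living: Jolanta and Grzegorz — each takes 1/5.
Deceased: Kazimierz, Radoslaw, and Oleg. Their combined 3/5 is pooled and carried to generation 2.
At generation 2 (Nadia, Bogdan, Agnieszka, Danuta, Waclaw, Stanislawa) there are 6 shares of (3/5)/6 = 1/10 each.
Living: Bogdan, Danuta, Waclaw, and Stanislawa — each takes 1/10.
Deceased: Nadia and Agnieszka. Their combined 1/5 is pooled and carried to generation 3.
At generation 3 (Mieczyslaw, Czeslaw, Pelagia, Ludmila) there are 4 shares of (1/5)/4 = 1/20 each.
Living: Mieczyslaw, Czeslaw, Pelagia, and Ludmila — each takes 1/20.

Bogdan 1/10; Czeslaw 1/20; Danuta 1/10; Grzegorz 1/5; Jolanta 1/5; Ludmila 1/20; Mieczyslaw 1/20; Pelagia 1/20; Stanislawa 1/10; Waclaw 1/10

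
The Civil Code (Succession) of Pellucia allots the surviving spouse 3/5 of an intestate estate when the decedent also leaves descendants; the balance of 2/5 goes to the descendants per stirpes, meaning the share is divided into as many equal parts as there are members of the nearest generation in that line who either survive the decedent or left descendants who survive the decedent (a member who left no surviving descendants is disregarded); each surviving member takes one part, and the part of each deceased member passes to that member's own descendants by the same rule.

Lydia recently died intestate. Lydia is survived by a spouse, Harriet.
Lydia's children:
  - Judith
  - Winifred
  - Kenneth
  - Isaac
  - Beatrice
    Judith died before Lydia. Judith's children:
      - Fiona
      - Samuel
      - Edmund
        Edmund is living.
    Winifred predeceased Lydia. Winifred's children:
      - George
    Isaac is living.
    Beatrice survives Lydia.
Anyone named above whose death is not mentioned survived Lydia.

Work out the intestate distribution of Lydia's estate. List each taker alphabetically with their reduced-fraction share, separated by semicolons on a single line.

Harriet, as surviving spouse, takes 3/5.
The remaining 2/5 passes to Lydia's descendants per stirpes.
The 2/5 is divided into 5 equal shares of 2/25 among Judith, Winifred, Kenneth, Isaac, Beatrice.
Judith predeceased; the 2/25 allotted to Judith's branch passes to Judith's issue by representation.
The 2/25 is divided into 3 equal shares of 2/75 among Fiona, Samuel, Edmund.
Fiona is living and takes 2/75.
Samuel is living and takes 2/75.
Edmund is living and takes 2/75.
Winifred predeceased; the 2/25 allotted to Winifred's branch passes to Winifred's issue by representation.
George is the sole taker at this level and receives the full 2/25.
Kenneth is living and takes 2/25.
Isaac is living and takes 2/25.
Beatrice is living and takes 2/25.

Beatrice 2/25; Edmund 2/75; Fiona 2/75; George 2/25; Harriet 3/5; Isaac 2/25; Kenneth 2/25; Samuel 2/75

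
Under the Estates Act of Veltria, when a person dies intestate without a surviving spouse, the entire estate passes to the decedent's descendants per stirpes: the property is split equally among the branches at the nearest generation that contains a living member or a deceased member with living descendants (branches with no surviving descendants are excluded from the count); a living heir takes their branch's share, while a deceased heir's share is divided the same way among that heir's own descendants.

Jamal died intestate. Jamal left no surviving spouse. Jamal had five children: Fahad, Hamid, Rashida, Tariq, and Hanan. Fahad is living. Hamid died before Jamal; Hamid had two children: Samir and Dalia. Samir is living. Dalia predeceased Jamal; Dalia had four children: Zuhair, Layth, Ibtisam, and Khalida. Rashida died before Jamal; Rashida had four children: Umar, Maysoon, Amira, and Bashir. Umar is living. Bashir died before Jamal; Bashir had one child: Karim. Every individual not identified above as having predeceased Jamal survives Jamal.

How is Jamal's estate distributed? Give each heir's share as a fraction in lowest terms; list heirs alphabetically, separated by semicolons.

Amira 1/20; Fahad 1/5; Hanan 1/5; Ibtisam 1/40; Karim 1/20; Khalida 1/40; Layth 1/40; Maysoon 1/20; Samir 1/10; Tariq 1/5; Umar 1/20; Zuhair 1/40

There is no surviving spouse, so the entire estate passes to Jamal's descendants per stirpes.
The estate is divided into 5 equal shares of 1/5 among Fahad, Hamid, Rashida, Tariq, Hanan.
Fahad is living and takes 1/5.
Hamid predeceased; the 1/5 allotted to Hamid's branch passes to Hamid's issue by representation.
The 1/5 is divided into 2 equal shares of 1/10 among Samir, Dalia.
Samir is living and takes 1/10.
Dalia predeceased; the 1/10 allotted to Dalia's branch passes to Dalia's issue by representation.
The 1/10 is divided into 4 equal shares of 1/40 among Zuhair, Layth, Ibtisam, Khalida.
Zuhair is living and takes 1/40.
Layth is living and takes 1/40.
Ibtisam is living and takes 1/40.
Khalida is living and takes 1/40.
Rashida predeceased; the 1/5 allotted to Rashida's branch passes to Rashida's issue by representation.
The 1/5 is divided into 4 equal shares of 1/20 among Umar, Maysoon, Amira, Bashir.
Umar is living and takes 1/20.
Maysoon is living and takes 1/20.
Amira is living and takes 1/20.
Bashir predeceased; the 1/20 allotted to Bashir's branch passes to Bashir's issue by representation.
Karim is the sole taker at this level and receives the full 1/20.
Tariq is living and takes 1/5.
Hanan is living and takes 1/5.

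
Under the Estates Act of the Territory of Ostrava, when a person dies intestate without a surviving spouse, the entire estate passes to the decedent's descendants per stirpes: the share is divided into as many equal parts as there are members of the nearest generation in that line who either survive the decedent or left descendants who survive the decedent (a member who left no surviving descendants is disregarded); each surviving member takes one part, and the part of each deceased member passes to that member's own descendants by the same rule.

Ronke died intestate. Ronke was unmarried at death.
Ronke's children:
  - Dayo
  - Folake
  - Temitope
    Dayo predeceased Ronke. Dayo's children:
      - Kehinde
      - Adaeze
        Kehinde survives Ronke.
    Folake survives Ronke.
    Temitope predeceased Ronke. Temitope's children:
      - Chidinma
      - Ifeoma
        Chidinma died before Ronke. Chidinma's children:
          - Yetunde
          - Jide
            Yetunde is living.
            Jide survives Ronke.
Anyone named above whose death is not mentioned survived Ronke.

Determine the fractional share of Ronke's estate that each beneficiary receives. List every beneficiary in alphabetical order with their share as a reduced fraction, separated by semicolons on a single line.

There is no surviving spouse, so the entire estate passes to Ronke's descendants per stirpes.
The estate is divided into 3 equal shares of 1/3 among Dayo, Folake, Temitope.
Dayo predeceased; the 1/3 allotted to Dayo's branch passes to Dayo's issue by representation.
The 1/3 is divided into 2 equal shares of 1/6 among Kehinde, Adaeze.
Kehinde is living and takes 1/6.
Adaeze is living and takes 1/6.
Folake is living and takes 1/3.
Temitope predeceased; the 1/3 allotted to Temitope's branch passes to Temitope's issue by representation.
The 1/3 is divided into 2 equal shares of 1/6 among Chidinma, Ifeoma.
Chidinma predeceased; the 1/6 allotted to Chidinma's branch passes to Chidinma's issue by representation.
The 1/6 is divided into 2 equal shares of 1/12 among Yetunde, Jide.
Yetunde is living and takes 1/12.
Jide is living and takes 1/12.
Ifeoma is living and takes 1/6.

Adaeze 1/6; Folake 1/3; Ifeoma 1/6; Jide 1/12; Kehinde 1/6; Yetunde 1/12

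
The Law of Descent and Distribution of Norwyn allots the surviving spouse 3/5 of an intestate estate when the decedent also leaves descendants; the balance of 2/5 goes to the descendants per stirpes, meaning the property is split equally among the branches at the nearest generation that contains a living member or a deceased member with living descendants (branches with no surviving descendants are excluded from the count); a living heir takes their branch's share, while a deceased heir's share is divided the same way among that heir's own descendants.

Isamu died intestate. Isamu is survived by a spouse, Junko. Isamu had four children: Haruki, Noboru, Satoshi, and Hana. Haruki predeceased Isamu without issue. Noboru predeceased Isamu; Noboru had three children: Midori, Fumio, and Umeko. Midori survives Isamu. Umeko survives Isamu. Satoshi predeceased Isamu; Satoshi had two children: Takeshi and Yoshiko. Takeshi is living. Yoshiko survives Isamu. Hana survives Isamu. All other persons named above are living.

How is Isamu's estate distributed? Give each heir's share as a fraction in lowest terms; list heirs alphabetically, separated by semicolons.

Fumio 2/45; Hana 2/15; Junko 3/5; Midori 2/45; Takeshi 1/15; Umeko 2/45; Yoshiko 1/15

Junko, as surviving spouse, takes 3/5.
The remaining 2/5 passes to Isamu's descendants per stirpes.
Haruki left no surviving issue, so that branch lapses and is disregarded.
The 2/5 is divided into 3 equal shares of 2/15 among Noboru, Satoshi, Hana.
Noboru predeceased; the 2/15 allotted to Noboru's branch passes to Noboru's issue by representation.
The 2/15 is divided into 3 equal shares of 2/45 among Midori, Fumio, Umeko.
Midori is living and takes 2/45.
Fumio is living and takes 2/45.
Umeko is living and takes 2/45.
Satoshi predeceased; the 2/15 allotted to Satoshi's branch passes to Satoshi's issue by representation.
The 2/15 is divided into 2 equal shares of 1/15 among Takeshi, Yoshiko.
Takeshi is living and takes 1/15.
Yoshiko is living and takes 1/15.
Hana is living and takes 2/15.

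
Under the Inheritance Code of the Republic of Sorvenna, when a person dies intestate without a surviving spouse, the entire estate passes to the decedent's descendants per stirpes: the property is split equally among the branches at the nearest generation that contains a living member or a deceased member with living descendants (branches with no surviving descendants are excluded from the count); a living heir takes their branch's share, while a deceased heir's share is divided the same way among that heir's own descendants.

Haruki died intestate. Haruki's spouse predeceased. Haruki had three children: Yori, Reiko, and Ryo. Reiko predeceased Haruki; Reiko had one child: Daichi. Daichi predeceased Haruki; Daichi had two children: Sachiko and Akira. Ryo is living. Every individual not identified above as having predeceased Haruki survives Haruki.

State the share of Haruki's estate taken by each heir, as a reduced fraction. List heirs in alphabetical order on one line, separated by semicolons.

Akira 1/6; Ryo 1/3; Sachiko 1/6; Yori 1/3

There is no surviving spouse, so the entire estate passes to Haruki's descendants per stirpes.
The estate is divided into 3 equal shares of 1/3 among Yori, Reiko, Ryo.
Yori is living and takes 1/3.
Reiko predeceased; the 1/3 allotted to Reiko's branch passes to Reiko's issue by representation.
Daichi's line is the sole branch at this level, so the full 1/3 passes to Daichi's issue by representation.
The 1/3 is divided into 2 equal shares of 1/6 among Sachiko, Akira.
Sachiko is living and takes 1/6.
Akira is living and takes 1/6.
Ryo is living and takes 1/3.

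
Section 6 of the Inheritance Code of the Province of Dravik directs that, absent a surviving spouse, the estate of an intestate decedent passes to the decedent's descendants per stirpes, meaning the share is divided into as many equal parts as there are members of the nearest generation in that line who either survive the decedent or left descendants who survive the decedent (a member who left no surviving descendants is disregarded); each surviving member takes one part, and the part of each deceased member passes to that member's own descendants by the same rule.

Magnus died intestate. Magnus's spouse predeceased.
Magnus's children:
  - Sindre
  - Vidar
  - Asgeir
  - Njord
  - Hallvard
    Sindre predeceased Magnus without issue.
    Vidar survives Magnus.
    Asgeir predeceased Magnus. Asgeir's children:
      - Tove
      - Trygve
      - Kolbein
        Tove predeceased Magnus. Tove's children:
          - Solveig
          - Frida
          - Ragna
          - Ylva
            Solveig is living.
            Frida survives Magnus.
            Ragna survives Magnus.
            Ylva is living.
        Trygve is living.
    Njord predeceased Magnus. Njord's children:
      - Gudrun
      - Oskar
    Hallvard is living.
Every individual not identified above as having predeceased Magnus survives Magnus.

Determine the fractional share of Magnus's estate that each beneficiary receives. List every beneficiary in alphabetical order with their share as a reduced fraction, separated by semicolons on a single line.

Frida 1/48; Gudrun 1/8; Hallvard 1/4; Kolbein 1/12; Oskar 1/8; Ragna 1/48; Solveig 1/48; Trygve 1/12; Vidar 1/4; Ylva 1/48

There is no surviving spouse, so the entire estate passes to Magnus's descendants per stirpes.
Sindre left no surviving issue, so that branch lapses and is disregarded.
The estate is divided into 4 equal shares of 1/4 among Vidar, Asgeir, Njord, Hallvard.
Vidar is living and takes 1/4.
Asgeir predeceased; the 1/4 allotted to Asgeir's branch passes to Asgeir's issue by representation.
The 1/4 is divided into 3 equal shares of 1/12 among Tove, Trygve, Kolbein.
Tove predeceased; the 1/12 allotted to Tove's branch passes to Tove's issue by representation.
The 1/12 is divided into 4 equal shares of 1/48 among Solveig, Frida, Ragna, Ylva.
Solveig is living and takes 1/48.
Frida is living and takes 1/48.
Ragna is living and takes 1/48.
Ylva is living and takes 1/48.
Trygve is living and takes 1/12.
Kolbein is living and takes 1/12.
Njord predeceased; the 1/4 allotted to Njord's branch passes to Njord's issue by representation.
The 1/4 is divided into 2 equal shares of 1/8 among Gudrun, Oskar.
Gudrun is living and takes 1/8.
Oskar is living and takes 1/8.
Hallvard is living and takes 1/4.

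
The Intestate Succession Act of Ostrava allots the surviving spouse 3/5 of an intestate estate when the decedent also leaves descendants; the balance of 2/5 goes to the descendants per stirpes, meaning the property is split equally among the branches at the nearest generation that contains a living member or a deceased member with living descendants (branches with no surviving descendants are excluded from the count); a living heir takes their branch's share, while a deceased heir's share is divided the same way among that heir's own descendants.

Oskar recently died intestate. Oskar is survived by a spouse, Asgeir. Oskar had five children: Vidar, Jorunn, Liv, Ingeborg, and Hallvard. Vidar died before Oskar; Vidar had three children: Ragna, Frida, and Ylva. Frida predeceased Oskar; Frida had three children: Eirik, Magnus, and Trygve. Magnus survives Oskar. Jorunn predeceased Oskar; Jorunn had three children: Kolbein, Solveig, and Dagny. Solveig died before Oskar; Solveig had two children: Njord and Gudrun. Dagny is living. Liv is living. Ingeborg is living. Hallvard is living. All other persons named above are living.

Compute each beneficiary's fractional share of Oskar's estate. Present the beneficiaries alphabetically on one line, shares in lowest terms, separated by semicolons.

Asgeir, as surviving spouse, takes 3/5.
The remaining 2/5 passes to Oskar's descendants per stirpes.
The 2/5 is divided into 5 equal shares of 2/25 among Vidar, Jorunn, Liv, Ingeborg, Hallvard.
Vidar predeceased; the 2/25 allotted to Vidar's branch passes to Vidar's issue by representation.
The 2/25 is divided into 3 equal shares of 2/75 among Ragna, Frida, Ylva.
Ragna is living and takes 2/75.
Frida predeceased; the 2/75 allotted to Frida's branch passes to Frida's issue by representation.
The 2/75 is divided into 3 equal shares of 2/225 among Eirik, Magnus, Trygve.
Eirik is living and takes 2/225.
Magnus is living and takes 2/225.
Trygve is living and takes 2/225.
Ylva is living and takes 2/75.
Jorunn predeceased; the 2/25 allotted to Jorunn's branch passes to Jorunn's issue by representation.
The 2/25 is divided into 3 equal shares of 2/75 among Kolbein, Solveig, Dagny.
Kolbein is living and takes 2/75.
Solveig predeceased; the 2/75 allotted to Solveig's branch passes to Solveig's issue by representation.
The 2/75 is divided into 2 equal shares of 1/75 among Njord, Gudrun.
Njord is living and takes 1/75.
Gudrun is living and takes 1/75.
Dagny is living and takes 2/75.
Liv is living and takes 2/25.
Ingeborg is living and takes 2/25.
Hallvard is living and takes 2/25.

Asgeir 3/5; Dagny 2/75; Eirik 2/225; Gudrun 1/75; Hallvard 2/25; Ingeborg 2/25; Kolbein 2/75; Liv 2/25; Magnus 2/225; Njord 1/75; Ragna 2/75; Trygve 2/225; Ylva 2/75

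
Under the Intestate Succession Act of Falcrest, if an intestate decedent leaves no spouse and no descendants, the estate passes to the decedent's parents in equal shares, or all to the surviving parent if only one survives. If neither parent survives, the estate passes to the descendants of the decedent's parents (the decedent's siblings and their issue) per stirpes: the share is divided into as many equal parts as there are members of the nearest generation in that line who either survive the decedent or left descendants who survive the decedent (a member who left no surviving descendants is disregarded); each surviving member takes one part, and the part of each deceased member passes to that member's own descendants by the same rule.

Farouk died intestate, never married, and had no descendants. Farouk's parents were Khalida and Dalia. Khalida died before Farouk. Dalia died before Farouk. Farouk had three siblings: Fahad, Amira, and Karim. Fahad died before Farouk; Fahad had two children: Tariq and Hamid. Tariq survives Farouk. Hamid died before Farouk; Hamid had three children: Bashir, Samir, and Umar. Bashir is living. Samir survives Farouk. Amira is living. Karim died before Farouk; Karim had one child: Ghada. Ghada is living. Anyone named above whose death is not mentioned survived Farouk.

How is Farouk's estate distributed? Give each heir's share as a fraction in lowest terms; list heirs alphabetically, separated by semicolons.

Amira 1/3; Bashir 1/18; Ghada 1/3; Samir 1/18; Tariq 1/6; Umar 1/18

Neither parent survives and there are no descendants, so the estate passes to Farouk's siblings and their issue per stirpes.
The estate is divided into 3 equal shares of 1/3 among Fahad, Amira, Karim.
Fahad predeceased; the 1/3 allotted to Fahad's branch passes to Fahad's issue by representation.
The 1/3 is divided into 2 equal shares of 1/6 among Tariq, Hamid.
Tariq is living and takes 1/6.
Hamid predeceased; the 1/6 allotted to Hamid's branch passes to Hamid's issue by representation.
The 1/6 is divided into 3 equal shares of 1/18 among Bashir, Samir, Umar.
Bashir is living and takes 1/18.
Samir is living and takes 1/18.
Umar is living and takes 1/18.
Amira is living and takes 1/3.
Karim predeceased; the 1/3 allotted to Karim's branch passes to Karim's issue by representation.
Ghada is the sole taker at this level and receives the full 1/3.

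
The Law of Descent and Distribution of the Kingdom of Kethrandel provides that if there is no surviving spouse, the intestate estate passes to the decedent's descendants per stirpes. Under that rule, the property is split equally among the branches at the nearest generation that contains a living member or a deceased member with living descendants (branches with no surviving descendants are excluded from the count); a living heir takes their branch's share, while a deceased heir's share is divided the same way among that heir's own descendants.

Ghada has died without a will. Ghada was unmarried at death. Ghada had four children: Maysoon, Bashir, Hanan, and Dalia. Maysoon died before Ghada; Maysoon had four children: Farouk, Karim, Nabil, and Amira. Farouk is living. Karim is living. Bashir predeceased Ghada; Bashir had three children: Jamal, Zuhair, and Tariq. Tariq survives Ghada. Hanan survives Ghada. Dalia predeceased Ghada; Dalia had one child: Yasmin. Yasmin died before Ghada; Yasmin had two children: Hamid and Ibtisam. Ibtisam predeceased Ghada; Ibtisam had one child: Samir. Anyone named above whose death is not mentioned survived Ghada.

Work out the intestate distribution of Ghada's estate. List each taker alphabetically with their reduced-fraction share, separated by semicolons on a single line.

Amira 1/16; Farouk 1/16; Hamid 1/8; Hanan 1/4; Jamal 1/12; Karim 1/16; Nabil 1/16; Samir 1/8; Tariq 1/12; Zuhair 1/12

There is no surviving spouse, so the entire estate passes to Ghada's descendants per stirpes.
The estate is divided into 4 equal shares of 1/4 among Maysoon, Bashir, Hanan, Dalia.
Maysoon predeceased; the 1/4 allotted to Maysoon's branch passes to Maysoon's issue by representation.
The 1/4 is divided into 4 equal shares of 1/16 among Farouk, Karim, Nabil, Amira.
Farouk is living and takes 1/16.
Karim is living and takes 1/16.
Nabil is living and takes 1/16.
Amira is living and takes 1/16.
Bashir predeceased; the 1/4 allotted to Bashir's branch passes to Bashir's issue by representation.
The 1/4 is divided into 3 equal shares of 1/12 among Jamal, Zuhair, Tariq.
Jamal is living and takes 1/12.
Zuhair is living and takes 1/12.
Tariq is living and takes 1/12.
Hanan is living and takes 1/4.
Dalia predeceased; the 1/4 allotted to Dalia's branch passes to Dalia's issue by representation.
Yasmin's line is the sole branch at this level, so the full 1/4 passes to Yasmin's issue by representation.
The 1/4 is divided into 2 equal shares of 1/8 among Hamid, Ibtisam.
Hamid is living and takes 1/8.
Ibtisam predeceased; the 1/8 allotted to Ibtisam's branch passes to Ibtisam's issue by representation.
Samir is the sole taker at this level and receives the full 1/8.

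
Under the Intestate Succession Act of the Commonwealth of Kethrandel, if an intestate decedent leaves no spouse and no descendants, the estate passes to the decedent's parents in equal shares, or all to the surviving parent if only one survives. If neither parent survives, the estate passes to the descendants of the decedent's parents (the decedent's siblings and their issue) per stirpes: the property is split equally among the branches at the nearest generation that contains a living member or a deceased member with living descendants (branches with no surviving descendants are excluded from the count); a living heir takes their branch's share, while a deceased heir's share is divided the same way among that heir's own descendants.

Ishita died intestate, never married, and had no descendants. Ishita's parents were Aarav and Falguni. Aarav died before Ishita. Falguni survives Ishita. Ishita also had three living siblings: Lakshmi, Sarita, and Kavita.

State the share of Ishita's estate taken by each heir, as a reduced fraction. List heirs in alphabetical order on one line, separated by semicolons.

Only one parent, Falguni, survives, so Falguni takes the entire estate. The siblings take nothing because a surviving parent has priority.

Falguni 1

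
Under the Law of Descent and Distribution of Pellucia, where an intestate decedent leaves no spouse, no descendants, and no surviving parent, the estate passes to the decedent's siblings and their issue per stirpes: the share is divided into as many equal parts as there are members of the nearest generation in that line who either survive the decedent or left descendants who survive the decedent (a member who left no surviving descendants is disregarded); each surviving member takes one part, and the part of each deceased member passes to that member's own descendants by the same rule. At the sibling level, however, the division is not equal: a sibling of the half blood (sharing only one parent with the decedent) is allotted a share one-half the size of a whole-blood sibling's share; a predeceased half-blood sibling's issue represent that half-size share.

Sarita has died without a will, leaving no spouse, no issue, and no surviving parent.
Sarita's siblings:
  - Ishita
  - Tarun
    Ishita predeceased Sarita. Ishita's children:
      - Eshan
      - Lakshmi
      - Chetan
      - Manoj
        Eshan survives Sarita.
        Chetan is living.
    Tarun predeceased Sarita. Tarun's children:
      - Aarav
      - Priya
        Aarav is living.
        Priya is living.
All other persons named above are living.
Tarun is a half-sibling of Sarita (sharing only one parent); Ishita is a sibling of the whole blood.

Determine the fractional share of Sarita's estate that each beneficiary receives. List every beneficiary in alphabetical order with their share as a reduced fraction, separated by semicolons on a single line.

Aarav 1/6; Chetan 1/6; Eshan 1/6; Lakshmi 1/6; Manoj 1/6; Priya 1/6

No spouse, descendants, or parent survives, so the estate passes to Sarita's siblings per stirpes.
Half-blood siblings count for one-half the weight of whole-blood siblings at the initial division.
Dividing 1 in proportion to weights (total weight 3/2): Ishita (weight 1) → 2/3; Tarun (weight 1/2) → 1/3.
Ishita predeceased; the 2/3 allotted to Ishita's branch passes to Ishita's issue by representation.
The 2/3 is divided into 4 equal shares of 1/6 among Eshan, Lakshmi, Chetan, Manoj.
Eshan is living and takes 1/6.
Lakshmi is living and takes 1/6.
Chetan is living and takes 1/6.
Manoj is living and takes 1/6.
Tarun predeceased; the 1/3 allotted to Tarun's branch passes to Tarun's issue by representation.
The 1/3 is divided into 2 equal shares of 1/6 among Aarav, Priya.
Aarav is living and takes 1/6.
Priya is living and takes 1/6.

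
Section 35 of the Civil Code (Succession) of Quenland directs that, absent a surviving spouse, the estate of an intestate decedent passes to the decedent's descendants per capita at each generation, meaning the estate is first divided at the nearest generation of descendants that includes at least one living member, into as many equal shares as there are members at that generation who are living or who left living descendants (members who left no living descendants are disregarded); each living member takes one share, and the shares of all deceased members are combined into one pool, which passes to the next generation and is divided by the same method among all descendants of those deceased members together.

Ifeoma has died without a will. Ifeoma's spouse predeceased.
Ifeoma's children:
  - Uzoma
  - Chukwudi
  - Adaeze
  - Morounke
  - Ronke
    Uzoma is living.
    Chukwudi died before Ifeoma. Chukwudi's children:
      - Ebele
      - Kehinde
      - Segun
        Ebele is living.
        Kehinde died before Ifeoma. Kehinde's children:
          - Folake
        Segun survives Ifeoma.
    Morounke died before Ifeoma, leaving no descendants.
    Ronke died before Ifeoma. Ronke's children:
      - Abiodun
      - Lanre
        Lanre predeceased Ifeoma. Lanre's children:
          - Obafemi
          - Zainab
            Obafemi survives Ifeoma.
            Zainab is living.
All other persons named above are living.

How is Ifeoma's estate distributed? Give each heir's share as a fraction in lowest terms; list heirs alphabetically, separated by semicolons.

Abiodun 1/10; Adaeze 1/4; Ebele 1/10; Folake 1/15; Obafemi 1/15; Segun 1/10; Uzoma 1/4; Zainab 1/15

There is no surviving spouse, so the entire estate passes to Ifeoma's descendants per capita at each generation.
At generation 1 (Uzoma, Chukwudi, Adaeze, Ronke) there are 4 shares of (1)/4 = 1/4 each.
Living: Uzoma and Adaeze — each takes 1/4.
Deceased: Chukwudi and Ronke. Their combined 1/2 is pooled and carried to generation 2.
At generation 2 (Ebele, Kehinde, Segun, Abiodun, Lanre) there are 5 shares of (1/2)/5 = 1/10 each.
Living: Ebele, Segun, and Abiodun — each takes 1/10.
Deceased: Kehinde and Lanre. Their combined 1/5 is pooled and carried to generation 3.
At generation 3 (Folake, Obafemi, Zainab) there are 3 shares of (1/5)/3 = 1/15 each.
Living: Folake, Obafemi, and Zainab — each takes 1/15.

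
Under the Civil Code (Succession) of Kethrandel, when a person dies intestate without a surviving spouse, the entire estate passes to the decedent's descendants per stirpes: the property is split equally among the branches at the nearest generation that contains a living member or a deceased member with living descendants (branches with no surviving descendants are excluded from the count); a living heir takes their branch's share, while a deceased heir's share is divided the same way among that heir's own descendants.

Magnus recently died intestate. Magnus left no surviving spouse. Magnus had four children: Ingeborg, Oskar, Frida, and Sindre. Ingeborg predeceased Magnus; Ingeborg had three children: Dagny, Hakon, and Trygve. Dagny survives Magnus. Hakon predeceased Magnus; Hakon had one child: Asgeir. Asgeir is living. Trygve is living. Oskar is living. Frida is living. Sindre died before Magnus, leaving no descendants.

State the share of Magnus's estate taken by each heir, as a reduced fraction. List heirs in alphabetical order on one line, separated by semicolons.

Asgeir 1/9; Dagny 1/9; Frida 1/3; Oskar 1/3; Trygve 1/9

There is no surviving spouse, so the entire estate passes to Magnus's descendants per stirpes.
Sindre left no surviving issue, so that branch lapses and is disregarded.
The estate is divided into 3 equal shares of 1/3 among Ingeborg, Oskar, Frida.
Ingeborg predeceased; the 1/3 allotted to Ingeborg's branch passes to Ingeborg's issue by representation.
The 1/3 is divided into 3 equal shares of 1/9 among Dagny, Hakon, Trygve.
Dagny is living and takes 1/9.
Hakon predeceased; the 1/9 allotted to Hakon's branch passes to Hakon's issue by representation.
Asgeir is the sole taker at this level and receives the full 1/9.
Trygve is living and takes 1/9.
Oskar is living and takes 1/3.
Frida is living and takes 1/3.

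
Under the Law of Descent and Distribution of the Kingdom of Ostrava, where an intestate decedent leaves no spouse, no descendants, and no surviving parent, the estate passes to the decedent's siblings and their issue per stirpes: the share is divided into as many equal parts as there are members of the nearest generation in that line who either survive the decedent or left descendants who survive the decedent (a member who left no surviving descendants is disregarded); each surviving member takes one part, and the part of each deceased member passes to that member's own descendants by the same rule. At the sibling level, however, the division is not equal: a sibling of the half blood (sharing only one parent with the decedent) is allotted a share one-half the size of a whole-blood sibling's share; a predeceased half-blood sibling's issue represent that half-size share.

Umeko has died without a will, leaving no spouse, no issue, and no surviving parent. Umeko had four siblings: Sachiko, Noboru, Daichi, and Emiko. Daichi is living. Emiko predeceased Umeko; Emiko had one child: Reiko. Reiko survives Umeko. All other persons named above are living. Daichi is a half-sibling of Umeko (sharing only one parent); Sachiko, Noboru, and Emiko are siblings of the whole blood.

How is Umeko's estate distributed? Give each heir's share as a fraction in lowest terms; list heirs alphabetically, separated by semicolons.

Daichi 1/7; Noboru 2/7; Reiko 2/7; Sachiko 2/7

No spouse, descendants, or parent survives, so the estate passes to Umeko's siblings per stirpes.
Half-blood siblings count for one-half the weight of whole-blood siblings at the initial division.
Dividing 1 in proportion to weights (total weight 7/2): Sachiko (weight 1) → 2/7; Noboru (weight 1) → 2/7; Daichi (weight 1/2) → 1/7; Emiko (weight 1) → 2/7.
Sachiko is living and takes 2/7.
Noboru is living and takes 2/7.
Daichi is living and takes 1/7.
Emiko predeceased; the 2/7 allotted to Emiko's branch passes to Emiko's issue by representation.
Reiko is the sole taker at this level and receives the full 2/7.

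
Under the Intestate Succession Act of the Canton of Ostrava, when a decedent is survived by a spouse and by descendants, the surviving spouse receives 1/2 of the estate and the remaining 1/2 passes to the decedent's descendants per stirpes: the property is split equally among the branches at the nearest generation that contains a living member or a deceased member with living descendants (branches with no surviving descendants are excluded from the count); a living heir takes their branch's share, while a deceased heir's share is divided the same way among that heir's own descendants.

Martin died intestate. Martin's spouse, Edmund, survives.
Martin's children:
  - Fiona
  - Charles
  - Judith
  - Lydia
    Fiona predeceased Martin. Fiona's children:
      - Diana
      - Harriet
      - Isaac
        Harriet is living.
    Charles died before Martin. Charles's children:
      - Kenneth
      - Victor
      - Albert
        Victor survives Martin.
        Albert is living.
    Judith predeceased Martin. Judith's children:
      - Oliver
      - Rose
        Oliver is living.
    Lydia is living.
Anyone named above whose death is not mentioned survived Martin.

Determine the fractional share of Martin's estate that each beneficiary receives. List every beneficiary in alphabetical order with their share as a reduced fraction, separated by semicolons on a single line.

Edmund, as surviving spouse, takes 1/2.
The remaining 1/2 passes to Martin's descendants per stirpes.
The 1/2 is divided into 4 equal shares of 1/8 among Fiona, Charles, Judith, Lydia.
Fiona predeceased; the 1/8 allotted to Fiona's branch passes to Fiona's issue by representation.
The 1/8 is divided into 3 equal shares of 1/24 among Diana, Harriet, Isaac.
Diana is living and takes 1/24.
Harriet is living and takes 1/24.
Isaac is living and takes 1/24.
Charles predeceased; the 1/8 allotted to Charles's branch passes to Charles's issue by representation.
The 1/8 is divided into 3 equal shares of 1/24 among Kenneth, Victor, Albert.
Kenneth is living and takes 1/24.
Victor is living and takes 1/24.
Albert is living and takes 1/24.
Judith predeceased; the 1/8 allotted to Judith's branch passes to Judith's issue by representation.
The 1/8 is divided into 2 equal shares of 1/16 among Oliver, Rose.
Oliver is living and takes 1/16.
Rose is living and takes 1/16.
Lydia is living and takes 1/8.

Albert 1/24; Diana 1/24; Edmund 1/2; Harriet 1/24; Isaac 1/24; Kenneth 1/24; Lydia 1/8; Oliver 1/16; Rose 1/16; Victor 1/24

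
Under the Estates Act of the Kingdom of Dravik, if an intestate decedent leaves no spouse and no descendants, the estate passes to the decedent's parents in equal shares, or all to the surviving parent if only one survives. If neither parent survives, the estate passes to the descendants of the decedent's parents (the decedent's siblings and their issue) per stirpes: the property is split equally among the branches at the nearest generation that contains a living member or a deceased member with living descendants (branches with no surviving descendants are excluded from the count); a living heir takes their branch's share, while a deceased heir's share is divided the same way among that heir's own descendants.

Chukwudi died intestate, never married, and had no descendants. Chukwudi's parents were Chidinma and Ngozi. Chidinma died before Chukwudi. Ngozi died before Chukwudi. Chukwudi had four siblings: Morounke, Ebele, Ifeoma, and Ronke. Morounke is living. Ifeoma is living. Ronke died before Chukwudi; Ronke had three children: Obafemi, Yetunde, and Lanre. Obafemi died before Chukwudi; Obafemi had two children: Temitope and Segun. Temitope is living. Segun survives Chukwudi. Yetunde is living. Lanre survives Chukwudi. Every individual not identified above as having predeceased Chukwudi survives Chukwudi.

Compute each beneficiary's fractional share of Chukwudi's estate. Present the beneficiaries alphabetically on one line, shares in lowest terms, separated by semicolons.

Ebele 1/4; Ifeoma 1/4; Lanre 1/12; Morounke 1/4; Segun 1/24; Temitope 1/24; Yetunde 1/12

Neither parent survives and there are no descendants, so the estate passes to Chukwudi's siblings and their issue per stirpes.
The estate is divided into 4 equal shares of 1/4 among Morounke, Ebele, Ifeoma, Ronke.
Morounke is living and takes 1/4.
Ebele is living and takes 1/4.
Ifeoma is living and takes 1/4.
Ronke predeceased; the 1/4 allotted to Ronke's branch passes to Ronke's issue by representation.
The 1/4 is divided into 3 equal shares of 1/12 among Obafemi, Yetunde, Lanre.
Obafemi predeceased; the 1/12 allotted to Obafemi's branch passes to Obafemi's issue by representation.
The 1/12 is divided into 2 equal shares of 1/24 among Temitope, Segun.
Temitope is living and takes 1/24.
Segun is living and takes 1/24.
Yetunde is living and takes 1/12.
Lanre is living and takes 1/12.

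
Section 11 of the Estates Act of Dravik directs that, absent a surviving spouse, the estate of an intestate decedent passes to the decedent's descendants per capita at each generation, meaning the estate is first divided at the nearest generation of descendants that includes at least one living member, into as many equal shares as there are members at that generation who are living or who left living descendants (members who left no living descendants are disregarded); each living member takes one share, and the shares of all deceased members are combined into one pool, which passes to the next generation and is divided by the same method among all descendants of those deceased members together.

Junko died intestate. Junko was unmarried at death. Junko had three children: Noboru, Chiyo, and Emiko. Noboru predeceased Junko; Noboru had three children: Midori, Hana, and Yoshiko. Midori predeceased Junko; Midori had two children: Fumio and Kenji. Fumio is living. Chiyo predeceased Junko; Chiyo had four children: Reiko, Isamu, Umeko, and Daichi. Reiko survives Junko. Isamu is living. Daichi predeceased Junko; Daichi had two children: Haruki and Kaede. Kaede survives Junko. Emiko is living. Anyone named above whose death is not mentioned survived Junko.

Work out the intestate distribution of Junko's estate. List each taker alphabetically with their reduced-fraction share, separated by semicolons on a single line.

There is no surviving spouse, so the entire estate passes to Junko's descendants per capita at each generation.
At generation 1 (Noboru, Chiyo, Emiko) there are 3 shares of (1)/3 = 1/3 each.
Living: Emiko — each takes 1/3.
Deceased: Noboru and Chiyo. Their combined 2/3 is pooled and carried to generation 2.
At generation 2 (Midori, Hana, Yoshiko, Reiko, Isamu, Umeko, Daichi) there are 7 shares of (2/3)/7 = 2/21 each.
Living: Hana, Yoshiko, Reiko, Isamu, and Umeko — each takes 2/21.
Deceased: Midori and Daichi. Their combined 4/21 is pooled and carried to generation 3.
At generation 3 (Fumio, Kenji, Haruki, Kaede) there are 4 shares of (4/21)/4 = 1/21 each.
Living: Fumio, Kenji, Haruki, and Kaede — each takes 1/21.

Emiko 1/3; Fumio 1/21; Hana 2/21; Haruki 1/21; Isamu 2/21; Kaede 1/21; Kenji 1/21; Reiko 2/21; Umeko 2/21; Yoshiko 2/21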